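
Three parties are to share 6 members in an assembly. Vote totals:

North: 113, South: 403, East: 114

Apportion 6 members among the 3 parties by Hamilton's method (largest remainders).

The standard divisor is 630/6 = 105.
Standard quotas: North 1.076, South 3.838, East 1.086.
Lower quotas: North 1, South 3, East 1 (sum 5, leaving 1 seat).
Remainders in descending order: South 0.838, East 0.086, North 0.076.
Largest remainder: South receives the extra seat.

North 1; South 4; East 1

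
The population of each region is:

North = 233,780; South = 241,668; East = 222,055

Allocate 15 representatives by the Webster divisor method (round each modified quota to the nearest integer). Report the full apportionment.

Standard divisor 697503/15 ≈ 46500.2; standard quotas: North 5.028, South 5.197, East 4.775.
Rounding to the nearest integer gives North 5, South 5, East 5 — total 15, matching the house size, so no adjustment is needed.

North=5, South=5, East=5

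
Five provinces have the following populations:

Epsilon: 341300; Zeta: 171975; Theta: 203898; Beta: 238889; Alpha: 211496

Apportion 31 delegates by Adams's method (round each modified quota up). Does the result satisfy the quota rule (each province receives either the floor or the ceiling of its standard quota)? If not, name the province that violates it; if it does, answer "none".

Standard quotas: Epsilon 9.062, Zeta 4.566, Theta 5.414, Beta 6.343, Alpha 5.615.
Adams allocation: Epsilon 9, Zeta 5, Theta 5, Beta 6, Alpha 6.
Every allocation lies between the lower and upper quota.

none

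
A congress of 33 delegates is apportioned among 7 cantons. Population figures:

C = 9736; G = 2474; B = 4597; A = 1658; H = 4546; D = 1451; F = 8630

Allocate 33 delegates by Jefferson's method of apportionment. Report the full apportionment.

C=10, G=2, B=5, A=1, H=5, D=1, F=9

Standard divisor 33092/33 ≈ 1002.788; standard quotas: C 9.709, G 2.467, B 4.584, A 1.653, H 4.533, D 1.447, F 8.606.
Rounding down gives 9, 2, 4, 1, 4, 1, 8 = 29 seats, so the divisor must be adjusted.
With modified divisor 900: modified quotas C 10.818, G 2.749, B 5.108, A 1.842, H 5.051, D 1.612, F 9.589.
Rounding down: C 10, G 2, B 5, A 1, H 5, D 1, F 9 (total 33).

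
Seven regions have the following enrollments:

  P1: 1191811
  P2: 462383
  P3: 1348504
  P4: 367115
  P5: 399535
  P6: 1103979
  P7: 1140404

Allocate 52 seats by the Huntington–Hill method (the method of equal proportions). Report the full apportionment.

P1 10, P2 4, P3 12, P4 3, P5 3, P6 10, P7 10

With divisor 115853: modified quotas P1 10.287, P2 3.991, P3 11.640, P4 3.169, P5 3.449, P6 9.529, P7 9.844.
Geometric-mean thresholds: P1 √(10·11)=10.488, P2 √(3·4)=3.464, P3 √(11·12)=11.489, P4 √(3·4)=3.464, P5 √(3·4)=3.464, P6 √(9·10)=9.487, P7 √(9·10)=9.487.
Each quota rounded against its threshold gives P1 10, P2 4, P3 12, P4 3, P5 3, P6 10, P7 10 (total 52).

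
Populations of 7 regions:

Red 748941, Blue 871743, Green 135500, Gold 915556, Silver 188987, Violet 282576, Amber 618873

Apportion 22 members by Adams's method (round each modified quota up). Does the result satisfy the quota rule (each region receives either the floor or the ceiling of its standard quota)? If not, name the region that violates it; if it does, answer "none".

Standard quotas: Red 4.380, Blue 5.098, Green 0.792, Gold 5.354, Silver 1.105, Violet 1.652, Amber 3.619.
Adams allocation: Red 4, Blue 5, Green 1, Gold 5, Silver 1, Violet 2, Amber 4.
Every allocation lies between the lower and upper quota.

none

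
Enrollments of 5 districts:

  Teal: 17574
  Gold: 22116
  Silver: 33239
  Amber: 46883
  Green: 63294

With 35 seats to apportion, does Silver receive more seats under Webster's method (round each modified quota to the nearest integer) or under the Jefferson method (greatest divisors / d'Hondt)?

Webster

Webster: Teal 3, Gold 4, Silver 7, Amber 9, Green 12.
Jefferson: Teal 3, Gold 4, Silver 6, Amber 9, Green 13.
Silver gets 7 under Webster and 6 under Jefferson.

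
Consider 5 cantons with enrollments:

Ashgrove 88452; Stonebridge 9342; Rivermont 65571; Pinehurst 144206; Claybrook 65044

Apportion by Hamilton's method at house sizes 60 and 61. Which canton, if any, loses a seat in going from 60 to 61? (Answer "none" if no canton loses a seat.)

Stonebridge

At 60 seats: Ashgrove 14, Stonebridge 2, Rivermont 11, Pinehurst 23, Claybrook 10.
At 61 seats: Ashgrove 14, Stonebridge 1, Rivermont 11, Pinehurst 24, Claybrook 11.
Stonebridge drops from 2 to 1.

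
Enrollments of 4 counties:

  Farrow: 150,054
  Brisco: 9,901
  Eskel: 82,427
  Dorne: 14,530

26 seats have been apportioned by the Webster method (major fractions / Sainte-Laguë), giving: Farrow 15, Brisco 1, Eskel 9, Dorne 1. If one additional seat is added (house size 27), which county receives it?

Dorne

Priority for the next seat is population ÷ (current seats + 0.5).
Priorities: Farrow 9680.903, Brisco 6600.667, Eskel 8676.526, Dorne 9686.667.
Highest priority: Dorne.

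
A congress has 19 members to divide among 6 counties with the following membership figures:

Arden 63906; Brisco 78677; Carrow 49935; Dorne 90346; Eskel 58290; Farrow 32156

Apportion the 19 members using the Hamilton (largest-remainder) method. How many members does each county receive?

The standard divisor is 373310/19 ≈ 19647.895.
Standard quotas: Arden 3.2526, Brisco 4.0043, Carrow 2.5415, Dorne 4.5983, Eskel 2.9667, Farrow 1.6366.
Lower quotas: Arden 3, Brisco 4, Carrow 2, Dorne 4, Eskel 2, Farrow 1 (sum 16, leaving 3 seats).
Remainders in descending order: Eskel 0.9667, Farrow 0.6366, Dorne 0.5983, Carrow 0.5415, Arden 0.2526, Brisco 0.0043.
Largest remainders: Eskel, Farrow, Dorne receive the extra seats.

Arden=3; Brisco=4; Carrow=2; Dorne=5; Eskel=3; Farrow=2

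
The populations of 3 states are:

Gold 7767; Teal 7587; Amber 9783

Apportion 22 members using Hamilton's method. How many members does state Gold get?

7

The standard divisor is 25137/22 ≈ 1142.591.
Standard quotas: Gold 6.7977, Teal 6.6402, Amber 8.5621.
Lower quotas: Gold 6, Teal 6, Amber 8 (sum 20, leaving 2 seats).
Remainders in descending order: Gold 0.7977, Teal 0.6402, Amber 0.5621.
The surplus seats go to Gold, Teal.
Gold receives 7.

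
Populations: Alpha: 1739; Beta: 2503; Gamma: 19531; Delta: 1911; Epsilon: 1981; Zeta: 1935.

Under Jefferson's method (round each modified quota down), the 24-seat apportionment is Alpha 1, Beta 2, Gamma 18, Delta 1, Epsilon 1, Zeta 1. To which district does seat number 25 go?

Gamma

Priority for the next seat is population ÷ (current seats + 1).
Priorities: Alpha 869.500, Beta 834.333, Gamma 1027.947, Delta 955.500, Epsilon 990.500, Zeta 967.500.
Highest priority: Gamma.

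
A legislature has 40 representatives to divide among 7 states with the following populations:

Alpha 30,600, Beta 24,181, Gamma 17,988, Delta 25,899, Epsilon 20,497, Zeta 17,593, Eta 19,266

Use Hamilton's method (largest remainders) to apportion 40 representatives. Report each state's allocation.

Standard divisor: 156024 ÷ 40 ≈ 3900.6.
Standard quotas: Alpha 7.8449, Beta 6.1993, Gamma 4.6116, Delta 6.6397, Epsilon 5.2548, Zeta 4.5103, Eta 4.9392.
Lower quotas: Alpha 7, Beta 6, Gamma 4, Delta 6, Epsilon 5, Zeta 4, Eta 4 (sum 36, leaving 4 seats).
Remainders in descending order: Eta 0.9392, Alpha 0.8449, Delta 0.6397, Gamma 0.6116, Zeta 0.5103, Epsilon 0.2548, Beta 0.1993.
Largest remainders: Eta, Alpha, Delta, Gamma receive the extra seats.

Alpha 8; Beta 6; Gamma 5; Delta 7; Epsilon 5; Zeta 4; Eta 5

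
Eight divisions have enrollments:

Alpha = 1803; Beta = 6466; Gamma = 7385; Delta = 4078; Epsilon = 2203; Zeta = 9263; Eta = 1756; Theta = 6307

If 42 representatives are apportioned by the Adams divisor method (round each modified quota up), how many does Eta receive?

Standard divisor 39261/42 ≈ 934.786; standard quotas: Alpha 1.929, Beta 6.917, Gamma 7.900, Delta 4.362, Epsilon 2.357, Zeta 9.909, Eta 1.879, Theta 6.747.
Rounding up gives 2, 7, 8, 5, 3, 10, 2, 7 = 44 seats, so the divisor must be adjusted.
With modified divisor 1040: modified quotas Alpha 1.734, Beta 6.217, Gamma 7.101, Delta 3.921, Epsilon 2.118, Zeta 8.907, Eta 1.688, Theta 6.064.
Rounding up: Alpha 2, Beta 7, Gamma 8, Delta 4, Epsilon 3, Zeta 9, Eta 2, Theta 7 (total 42).
Eta receives 2.

2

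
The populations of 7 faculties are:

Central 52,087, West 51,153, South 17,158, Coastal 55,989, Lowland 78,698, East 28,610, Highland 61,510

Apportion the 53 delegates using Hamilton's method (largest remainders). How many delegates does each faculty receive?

Central: 8, West: 8, South: 3, Coastal: 9, Lowland: 12, East: 4, Highland: 9

The standard divisor is 345205/53 ≈ 6513.302.
Standard quotas: Central 7.9970, West 7.8536, South 2.6343, Coastal 8.5961, Lowland 12.0827, East 4.3925, Highland 9.4438.
Lower quotas: Central 7, West 7, South 2, Coastal 8, Lowland 12, East 4, Highland 9 (sum 49, leaving 4 seats).
Remainders in descending order: Central 0.9970, West 0.8536, South 0.6343, Coastal 0.5961, Highland 0.4438, East 0.3925, Lowland 0.0827.
Largest remainders: Central, West, South, Coastal receive the extra seats.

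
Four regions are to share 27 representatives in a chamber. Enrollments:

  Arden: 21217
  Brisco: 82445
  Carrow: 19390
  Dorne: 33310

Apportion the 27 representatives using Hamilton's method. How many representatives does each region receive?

Total 156362; standard divisor 156362/27 ≈ 5791.185.
Standard quotas: Arden 3.6637, Brisco 14.2363, Carrow 3.3482, Dorne 5.7518.
Lower quotas: Arden 3, Brisco 14, Carrow 3, Dorne 5 (sum 25, leaving 2 seats).
Remainders in descending order: Dorne 0.7518, Arden 0.6637, Carrow 0.3482, Brisco 0.2363.
Largest remainders: Dorne, Arden receive the extra seats.

Arden: 4, Brisco: 14, Carrow: 3, Dorne: 6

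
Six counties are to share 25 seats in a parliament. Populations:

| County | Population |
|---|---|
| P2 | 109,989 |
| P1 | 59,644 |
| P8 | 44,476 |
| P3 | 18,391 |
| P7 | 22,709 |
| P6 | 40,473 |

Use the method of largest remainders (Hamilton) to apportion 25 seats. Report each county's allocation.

Total 295682; standard divisor 295682/25 ≈ 11827.28.
Standard quotas: P2 9.2996, P1 5.0429, P8 3.7605, P3 1.5550, P7 1.9201, P6 3.4220.
Lower quotas: P2 9, P1 5, P8 3, P3 1, P7 1, P6 3 (sum 22, leaving 3 seats).
Remainders in descending order: P7 0.9201, P8 0.7605, P3 0.5550, P6 0.4220, P2 0.2996, P1 0.0429.
The surplus seats go to P7, P8, P3.

P2=9, P1=5, P8=4, P3=2, P7=2, P6=3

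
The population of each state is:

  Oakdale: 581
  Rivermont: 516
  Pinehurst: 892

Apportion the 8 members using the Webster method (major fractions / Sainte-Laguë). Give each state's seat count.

Standard divisor 1989/8 ≈ 248.625; standard quotas: Oakdale 2.337, Rivermont 2.075, Pinehurst 3.588.
Rounding to the nearest integer gives Oakdale 2, Rivermont 2, Pinehurst 4 — total 8, matching the house size, so no adjustment is needed.

Oakdale=2, Rivermont=2, Pinehurst=4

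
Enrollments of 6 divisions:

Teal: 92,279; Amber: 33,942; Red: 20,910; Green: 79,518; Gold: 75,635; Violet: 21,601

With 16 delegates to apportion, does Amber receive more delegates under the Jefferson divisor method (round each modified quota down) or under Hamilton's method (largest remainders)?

Hamilton

Jefferson: Teal 5, Amber 1, Red 1, Green 4, Gold 4, Violet 1.
Hamilton: Teal 4, Amber 2, Red 1, Green 4, Gold 4, Violet 1.
Amber gets 1 under Jefferson and 2 under Hamilton.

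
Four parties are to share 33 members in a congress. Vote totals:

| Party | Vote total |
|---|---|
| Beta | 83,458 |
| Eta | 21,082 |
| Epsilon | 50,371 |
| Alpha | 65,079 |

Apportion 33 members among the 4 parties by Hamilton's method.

Total 219990; standard divisor 219990/33 ≈ 6666.364.
Standard quotas: Beta 12.5193, Eta 3.1624, Epsilon 7.5560, Alpha 9.7623.
Lower quotas: Beta 12, Eta 3, Epsilon 7, Alpha 9 (sum 31, leaving 2 seats).
Remainders in descending order: Alpha 0.7623, Epsilon 0.5560, Beta 0.5193, Eta 0.1624.
The surplus seats go to Alpha, Epsilon.

Beta 12, Eta 3, Epsilon 8, Alpha 10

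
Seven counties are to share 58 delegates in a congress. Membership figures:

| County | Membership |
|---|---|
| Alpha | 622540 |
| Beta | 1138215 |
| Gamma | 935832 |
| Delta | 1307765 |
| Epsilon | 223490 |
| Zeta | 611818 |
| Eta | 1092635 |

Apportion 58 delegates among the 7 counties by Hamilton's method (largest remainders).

Alpha 6; Beta 11; Gamma 9; Delta 13; Epsilon 2; Zeta 6; Eta 11

Total 5932295; standard divisor 5932295/58 ≈ 102280.948.
Standard quotas: Alpha 6.0866, Beta 11.1283, Gamma 9.1496, Delta 12.7860, Epsilon 2.1851, Zeta 5.9817, Eta 10.6827.
Lower quotas: Alpha 6, Beta 11, Gamma 9, Delta 12, Epsilon 2, Zeta 5, Eta 10 (sum 55, leaving 3 seats).
Remainders in descending order: Zeta 0.9817, Delta 0.7860, Eta 0.6827, Epsilon 0.1851, Gamma 0.1496, Beta 0.1283, Alpha 0.0866.
Largest remainders: Zeta, Delta, Eta receive the extra seats.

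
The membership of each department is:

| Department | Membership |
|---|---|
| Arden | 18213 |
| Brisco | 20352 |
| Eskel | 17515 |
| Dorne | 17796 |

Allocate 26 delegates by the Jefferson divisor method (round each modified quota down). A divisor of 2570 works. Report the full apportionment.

With modified divisor 2570: modified quotas Arden 7.087, Brisco 7.919, Eskel 6.815, Dorne 6.925.
Rounding down: Arden 7, Brisco 7, Eskel 6, Dorne 6 (total 26).

Arden 7; Brisco 7; Eskel 6; Dorne 6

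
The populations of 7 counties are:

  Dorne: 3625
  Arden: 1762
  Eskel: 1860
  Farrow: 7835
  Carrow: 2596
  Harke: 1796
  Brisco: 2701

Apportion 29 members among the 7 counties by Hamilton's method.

The standard divisor is 22175/29 ≈ 764.655.
Standard quotas: Dorne 4.7407, Arden 2.3043, Eskel 2.4325, Farrow 10.2464, Carrow 3.3950, Harke 2.3488, Brisco 3.5323.
Lower quotas: Dorne 4, Arden 2, Eskel 2, Farrow 10, Carrow 3, Harke 2, Brisco 3 (sum 26, leaving 3 seats).
Remainders in descending order: Dorne 0.7407, Brisco 0.5323, Eskel 0.4325, Carrow 0.3950, Harke 0.3488, Arden 0.3043, Farrow 0.2464.
Largest remainders: Dorne, Brisco, Eskel receive the extra seats.

Dorne=5, Arden=2, Eskel=3, Farrow=10, Carrow=3, Harke=2, Brisco=4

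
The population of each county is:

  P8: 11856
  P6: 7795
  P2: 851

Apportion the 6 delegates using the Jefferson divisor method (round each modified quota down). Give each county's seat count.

Standard divisor 20502/6 ≈ 3417; standard quotas: P8 3.470, P6 2.281, P2 0.249.
Rounding down gives 3, 2, 0 = 5 seats, so the divisor must be adjusted.
With modified divisor 2800: modified quotas P8 4.234, P6 2.784, P2 0.304.
Rounding down: P8 4, P6 2, P2 0 (total 6).

P8 4; P6 2; P2 0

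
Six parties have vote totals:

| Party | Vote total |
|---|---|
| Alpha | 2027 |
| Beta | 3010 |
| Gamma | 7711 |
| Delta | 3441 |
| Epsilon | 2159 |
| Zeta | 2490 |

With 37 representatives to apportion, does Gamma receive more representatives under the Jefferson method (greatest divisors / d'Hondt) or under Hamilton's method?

Jefferson

Jefferson: Alpha 3, Beta 5, Gamma 15, Delta 6, Epsilon 4, Zeta 4.
Hamilton: Alpha 4, Beta 5, Gamma 14, Delta 6, Epsilon 4, Zeta 4.
Gamma gets 15 under Jefferson and 14 under Hamilton.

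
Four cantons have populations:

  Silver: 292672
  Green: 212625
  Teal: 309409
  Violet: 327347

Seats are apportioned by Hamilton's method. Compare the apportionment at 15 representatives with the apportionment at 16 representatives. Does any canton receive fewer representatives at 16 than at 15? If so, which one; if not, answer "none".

none

At 15 seats: Silver 4, Green 3, Teal 4, Violet 4.
At 16 seats: Silver 4, Green 3, Teal 4, Violet 5.
No canton's allocation decreased.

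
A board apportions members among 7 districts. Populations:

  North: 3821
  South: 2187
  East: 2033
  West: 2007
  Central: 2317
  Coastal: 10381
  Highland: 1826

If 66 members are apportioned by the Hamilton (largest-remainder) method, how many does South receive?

Standard divisor: 24572 ÷ 66 ≈ 372.303.
Standard quotas: North 10.2631, South 5.8742, East 5.4606, West 5.3908, Central 6.2234, Coastal 27.8832, Highland 4.9046.
Lower quotas: North 10, South 5, East 5, West 5, Central 6, Coastal 27, Highland 4 (sum 62, leaving 4 seats).
Remainders in descending order: Highland 0.9046, Coastal 0.8832, South 0.8742, East 0.4606, West 0.3908, North 0.2631, Central 0.2234.
The surplus seats go to Highland, Coastal, South, East.
South receives 6.

6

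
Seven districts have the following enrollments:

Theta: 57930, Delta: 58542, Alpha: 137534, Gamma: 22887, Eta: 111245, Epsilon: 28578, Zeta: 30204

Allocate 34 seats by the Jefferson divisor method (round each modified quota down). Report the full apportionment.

Standard divisor 446920/34 ≈ 13144.706; standard quotas: Theta 4.407, Delta 4.454, Alpha 10.463, Gamma 1.741, Eta 8.463, Epsilon 2.174, Zeta 2.298.
Rounding down gives 4, 4, 10, 1, 8, 2, 2 = 31 seats, so the divisor must be adjusted.
With modified divisor 11650: modified quotas Theta 4.973, Delta 5.025, Alpha 11.805, Gamma 1.965, Eta 9.549, Epsilon 2.453, Zeta 2.593.
Rounding down: Theta 4, Delta 5, Alpha 11, Gamma 1, Eta 9, Epsilon 2, Zeta 2 (total 34).

Theta=4; Delta=5; Alpha=11; Gamma=1; Eta=9; Epsilon=2; Zeta=2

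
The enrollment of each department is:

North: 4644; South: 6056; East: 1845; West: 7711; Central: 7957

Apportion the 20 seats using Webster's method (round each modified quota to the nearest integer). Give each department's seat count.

North: 3; South: 4; East: 1; West: 6; Central: 6

Standard divisor 28213/20 ≈ 1410.65; standard quotas: North 3.292, South 4.293, East 1.308, West 5.466, Central 5.641.
Rounding to the nearest integer gives 3, 4, 1, 5, 6 = 19 seats, so the divisor must be adjusted.
With modified divisor 1370: modified quotas North 3.390, South 4.420, East 1.347, West 5.628, Central 5.808.
Rounding to the nearest integer: North 3, South 4, East 1, West 6, Central 6 (total 20).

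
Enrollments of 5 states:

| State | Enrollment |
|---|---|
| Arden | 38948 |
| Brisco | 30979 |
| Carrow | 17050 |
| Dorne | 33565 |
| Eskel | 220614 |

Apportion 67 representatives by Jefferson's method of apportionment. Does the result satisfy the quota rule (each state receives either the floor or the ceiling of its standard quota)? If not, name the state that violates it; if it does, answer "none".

Eskel

Standard quotas: Arden 7.649, Brisco 6.084, Carrow 3.348, Dorne 6.592, Eskel 43.327.
Jefferson allocation: Arden 7, Brisco 6, Carrow 3, Dorne 6, Eskel 45.
Eskel has quota 43.327 (lower 43, upper 44) but receives 45 — outside the quota interval.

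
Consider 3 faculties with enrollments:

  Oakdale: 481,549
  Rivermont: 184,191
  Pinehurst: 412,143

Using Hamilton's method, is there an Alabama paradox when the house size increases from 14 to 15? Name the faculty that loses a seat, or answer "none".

Rivermont

At 14 seats: Oakdale 6, Rivermont 3, Pinehurst 5.
At 15 seats: Oakdale 7, Rivermont 2, Pinehurst 6.
Rivermont drops from 3 to 2.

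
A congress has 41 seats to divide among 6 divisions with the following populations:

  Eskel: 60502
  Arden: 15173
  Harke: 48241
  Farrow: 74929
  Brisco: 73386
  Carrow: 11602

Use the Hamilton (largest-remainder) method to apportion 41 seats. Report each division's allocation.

Total 283833; standard divisor 283833/41 ≈ 6922.756.
Standard quotas: Eskel 8.7396, Arden 2.1918, Harke 6.9685, Farrow 10.8236, Brisco 10.6007, Carrow 1.6759.
Lower quotas: Eskel 8, Arden 2, Harke 6, Farrow 10, Brisco 10, Carrow 1 (sum 37, leaving 4 seats).
Remainders in descending order: Harke 0.9685, Farrow 0.8236, Eskel 0.7396, Carrow 0.6759, Brisco 0.6007, Arden 0.1918.
The surplus seats go to Harke, Farrow, Eskel, Carrow.

Eskel: 9, Arden: 2, Harke: 7, Farrow: 11, Brisco: 10, Carrow: 2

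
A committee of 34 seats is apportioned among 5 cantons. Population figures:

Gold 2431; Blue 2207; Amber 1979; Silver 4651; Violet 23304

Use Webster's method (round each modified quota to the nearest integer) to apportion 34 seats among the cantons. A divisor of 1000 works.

With modified divisor 1000: modified quotas Gold 2.431, Blue 2.207, Amber 1.979, Silver 4.651, Violet 23.304.
Rounding to the nearest integer: Gold 2, Blue 2, Amber 2, Silver 5, Violet 23 (total 34).

Gold: 2, Blue: 2, Amber: 2, Silver: 5, Violet: 23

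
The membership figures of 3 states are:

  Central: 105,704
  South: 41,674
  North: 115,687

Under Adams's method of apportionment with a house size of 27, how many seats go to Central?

11

Standard divisor 263065/27 ≈ 9743.148; standard quotas: Central 10.849, South 4.277, North 11.874.
Rounding up gives 11, 5, 12 = 28 seats, so the divisor must be adjusted.
With modified divisor 10487.5: modified quotas Central 10.079, South 3.974, North 11.031.
Rounding up: Central 11, South 4, North 12 (total 27).
Central receives 11.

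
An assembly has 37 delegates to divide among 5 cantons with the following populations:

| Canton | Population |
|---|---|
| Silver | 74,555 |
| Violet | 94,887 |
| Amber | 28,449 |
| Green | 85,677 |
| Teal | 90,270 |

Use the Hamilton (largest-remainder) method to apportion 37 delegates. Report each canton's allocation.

Silver 7, Violet 9, Amber 3, Green 9, Teal 9

Standard divisor: 373838 ÷ 37 ≈ 10103.73.
Standard quotas: Silver 7.3790, Violet 9.3913, Amber 2.8157, Green 8.4797, Teal 8.9343.
Lower quotas: Silver 7, Violet 9, Amber 2, Green 8, Teal 8 (sum 34, leaving 3 seats).
Remainders in descending order: Teal 0.9343, Amber 0.8157, Green 0.4797, Violet 0.3913, Silver 0.3790.
Largest remainders: Teal, Amber, Green receive the extra seats.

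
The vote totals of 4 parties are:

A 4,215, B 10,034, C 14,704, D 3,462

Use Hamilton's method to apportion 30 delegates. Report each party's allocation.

The standard divisor is 32415/30 ≈ 1080.5.
Standard quotas: A 3.9010, B 9.2864, C 13.6085, D 3.2041.
Lower quotas: A 3, B 9, C 13, D 3 (sum 28, leaving 2 seats).
Remainders in descending order: A 0.9010, C 0.6085, B 0.2864, D 0.2041.
The surplus seats go to A, C.

A 4, B 9, C 14, D 3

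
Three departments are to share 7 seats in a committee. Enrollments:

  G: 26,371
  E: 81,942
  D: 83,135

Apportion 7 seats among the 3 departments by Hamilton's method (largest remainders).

G 1, E 3, D 3

Total 191448; standard divisor 191448/7 ≈ 27349.714.
Standard quotas: G 0.9642, E 2.9961, D 3.0397.
Lower quotas: G 0, E 2, D 3 (sum 5, leaving 2 seats).
Remainders in descending order: E 0.9961, G 0.9642, D 0.0397.
The surplus seats go to E, G.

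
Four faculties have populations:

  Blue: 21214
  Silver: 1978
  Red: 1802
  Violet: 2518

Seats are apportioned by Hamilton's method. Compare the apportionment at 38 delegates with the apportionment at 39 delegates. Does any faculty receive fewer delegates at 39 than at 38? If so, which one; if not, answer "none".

At 38 seats: Blue 29, Silver 3, Red 3, Violet 3.
At 39 seats: Blue 30, Silver 3, Red 2, Violet 4.
Red drops from 3 to 2.

Red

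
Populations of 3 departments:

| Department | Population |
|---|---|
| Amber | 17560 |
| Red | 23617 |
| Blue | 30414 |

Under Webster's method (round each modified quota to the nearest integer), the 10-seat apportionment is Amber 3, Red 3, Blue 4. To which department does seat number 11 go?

Blue

Priority for the next seat is population ÷ (current seats + 0.5).
Priorities: Amber 5017.143, Red 6747.714, Blue 6758.667.
Highest priority: Blue.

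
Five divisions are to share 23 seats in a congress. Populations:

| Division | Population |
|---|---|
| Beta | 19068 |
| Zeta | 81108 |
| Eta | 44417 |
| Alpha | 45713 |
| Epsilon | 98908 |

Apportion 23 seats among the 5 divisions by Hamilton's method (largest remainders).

Total 289214; standard divisor 289214/23 ≈ 12574.522.
Standard quotas: Beta 1.5164, Zeta 6.4502, Eta 3.5323, Alpha 3.6354, Epsilon 7.8657.
Lower quotas: Beta 1, Zeta 6, Eta 3, Alpha 3, Epsilon 7 (sum 20, leaving 3 seats).
Remainders in descending order: Epsilon 0.8657, Alpha 0.6354, Eta 0.5323, Beta 0.5164, Zeta 0.4502.
The surplus seats go to Epsilon, Alpha, Eta.

Beta 1, Zeta 6, Eta 4, Alpha 4, Epsilon 8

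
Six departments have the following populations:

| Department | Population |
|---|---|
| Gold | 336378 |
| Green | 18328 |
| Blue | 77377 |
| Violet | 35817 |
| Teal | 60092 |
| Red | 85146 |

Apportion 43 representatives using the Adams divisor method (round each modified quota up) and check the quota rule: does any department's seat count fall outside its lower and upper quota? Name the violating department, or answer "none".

Standard quotas: Gold 23.591, Green 1.285, Blue 5.427, Violet 2.512, Teal 4.214, Red 5.971.
Adams allocation: Gold 22, Green 2, Blue 6, Violet 3, Teal 4, Red 6.
Gold has quota 23.591 (lower 23, upper 24) but receives 22 — outside the quota interval.

Gold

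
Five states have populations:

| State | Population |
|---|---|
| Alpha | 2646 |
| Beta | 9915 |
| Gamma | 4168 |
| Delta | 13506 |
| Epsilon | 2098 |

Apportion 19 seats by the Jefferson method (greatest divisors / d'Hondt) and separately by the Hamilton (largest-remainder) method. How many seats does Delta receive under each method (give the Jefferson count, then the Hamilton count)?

Jefferson: Alpha 1, Beta 6, Gamma 2, Delta 9, Epsilon 1.
Hamilton: Alpha 2, Beta 6, Gamma 2, Delta 8, Epsilon 1.
Delta gets 9 under Jefferson and 8 under Hamilton.

9 and 8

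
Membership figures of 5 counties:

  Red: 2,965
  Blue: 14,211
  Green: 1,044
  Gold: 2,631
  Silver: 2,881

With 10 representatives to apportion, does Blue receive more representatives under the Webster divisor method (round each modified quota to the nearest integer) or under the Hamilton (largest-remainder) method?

Webster: Red 1, Blue 7, Green 0, Gold 1, Silver 1.
Hamilton: Red 1, Blue 6, Green 1, Gold 1, Silver 1.
Blue gets 7 under Webster and 6 under Hamilton.

Webster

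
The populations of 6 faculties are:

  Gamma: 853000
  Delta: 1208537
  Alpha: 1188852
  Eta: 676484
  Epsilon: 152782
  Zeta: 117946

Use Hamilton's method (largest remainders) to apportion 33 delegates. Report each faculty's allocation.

The standard divisor is 4197601/33 ≈ 127200.03.
Standard quotas: Gamma 6.7060, Delta 9.5011, Alpha 9.3463, Eta 5.3183, Epsilon 1.2011, Zeta 0.9272.
Lower quotas: Gamma 6, Delta 9, Alpha 9, Eta 5, Epsilon 1, Zeta 0 (sum 30, leaving 3 seats).
Remainders in descending order: Zeta 0.9272, Gamma 0.7060, Delta 0.5011, Alpha 0.3463, Eta 0.3183, Epsilon 0.2011.
The surplus seats go to Zeta, Gamma, Delta.

Gamma 7, Delta 10, Alpha 9, Eta 5, Epsilon 1, Zeta 1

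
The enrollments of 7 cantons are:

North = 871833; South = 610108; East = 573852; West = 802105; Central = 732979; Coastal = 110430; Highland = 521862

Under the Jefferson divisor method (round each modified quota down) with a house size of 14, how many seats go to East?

2

Standard divisor 4223169/14 ≈ 301654.929; standard quotas: North 2.890, South 2.023, East 1.902, West 2.659, Central 2.430, Coastal 0.366, Highland 1.730.
Rounding down gives 2, 2, 1, 2, 2, 0, 1 = 10 seats, so the divisor must be adjusted.
With modified divisor 252600: modified quotas North 3.451, South 2.415, East 2.272, West 3.175, Central 2.902, Coastal 0.437, Highland 2.066.
Rounding down: North 3, South 2, East 2, West 3, Central 2, Coastal 0, Highland 2 (total 14).
East receives 2.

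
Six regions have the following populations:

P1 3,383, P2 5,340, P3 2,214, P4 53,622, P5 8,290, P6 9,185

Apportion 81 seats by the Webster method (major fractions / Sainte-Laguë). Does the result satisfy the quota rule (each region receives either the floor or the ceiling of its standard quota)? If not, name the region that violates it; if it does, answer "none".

Standard quotas: P1 3.340, P2 5.273, P3 2.186, P4 52.946, P5 8.186, P6 9.069.
Webster allocation: P1 3, P2 5, P3 2, P4 54, P5 8, P6 9.
P4 has quota 52.946 (lower 52, upper 53) but receives 54 — outside the quota interval.

P4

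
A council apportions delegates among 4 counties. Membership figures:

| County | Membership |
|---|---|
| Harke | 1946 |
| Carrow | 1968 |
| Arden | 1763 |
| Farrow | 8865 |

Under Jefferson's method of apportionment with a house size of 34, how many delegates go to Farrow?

Standard divisor 14542/34 ≈ 427.706; standard quotas: Harke 4.550, Carrow 4.601, Arden 4.122, Farrow 20.727.
Rounding down gives 4, 4, 4, 20 = 32 seats, so the divisor must be adjusted.
With modified divisor 400: modified quotas Harke 4.865, Carrow 4.920, Arden 4.407, Farrow 22.163.
Rounding down: Harke 4, Carrow 4, Arden 4, Farrow 22 (total 34).
Farrow receives 22.

22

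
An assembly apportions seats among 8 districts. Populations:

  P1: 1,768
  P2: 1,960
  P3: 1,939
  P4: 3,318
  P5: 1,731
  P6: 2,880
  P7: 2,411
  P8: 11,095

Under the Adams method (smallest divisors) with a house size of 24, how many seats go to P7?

Standard divisor 27102/24 ≈ 1129.25; standard quotas: P1 1.566, P2 1.736, P3 1.717, P4 2.938, P5 1.533, P6 2.550, P7 2.135, P8 9.825.
Rounding up gives 2, 2, 2, 3, 2, 3, 3, 10 = 27 seats, so the divisor must be adjusted.
With modified divisor 1400: modified quotas P1 1.263, P2 1.400, P3 1.385, P4 2.370, P5 1.236, P6 2.057, P7 1.722, P8 7.925.
Rounding up: P1 2, P2 2, P3 2, P4 3, P5 2, P6 3, P7 2, P8 8 (total 24).
P7 receives 2.

2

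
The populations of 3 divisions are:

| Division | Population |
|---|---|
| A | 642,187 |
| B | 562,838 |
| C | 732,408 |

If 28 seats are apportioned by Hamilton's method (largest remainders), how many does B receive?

8

The standard divisor is 1937433/28 ≈ 69194.036.
Standard quotas: A 9.2810, B 8.1342, C 10.5848.
Lower quotas: A 9, B 8, C 10 (sum 27, leaving 1 seat).
Remainders in descending order: C 0.5848, A 0.2810, B 0.1342.
Largest remainder: C receives the extra seat.
B receives 8.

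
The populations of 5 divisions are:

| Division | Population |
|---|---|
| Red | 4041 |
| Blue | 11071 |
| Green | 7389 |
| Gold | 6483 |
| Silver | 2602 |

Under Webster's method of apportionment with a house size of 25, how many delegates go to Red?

Standard divisor 31586/25 ≈ 1263.44; standard quotas: Red 3.198, Blue 8.763, Green 5.848, Gold 5.131, Silver 2.059.
Rounding to the nearest integer gives Red 3, Blue 9, Green 6, Gold 5, Silver 2 — total 25, matching the house size, so no adjustment is needed.
Red receives 3.

3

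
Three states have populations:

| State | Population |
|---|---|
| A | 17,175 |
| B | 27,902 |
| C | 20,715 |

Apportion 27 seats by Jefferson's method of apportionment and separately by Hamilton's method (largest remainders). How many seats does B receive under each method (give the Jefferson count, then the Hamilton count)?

12 and 11

Jefferson: A 7, B 12, C 8.
Hamilton: A 7, B 11, C 9.
B gets 12 under Jefferson and 11 under Hamilton.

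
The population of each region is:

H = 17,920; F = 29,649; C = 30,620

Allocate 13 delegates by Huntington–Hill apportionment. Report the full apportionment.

With divisor 6110: modified quotas H 2.933, F 4.853, C 5.011.
Geometric-mean thresholds: H √(2·3)=2.449, F √(4·5)=4.472, C √(5·6)=5.477.
Each quota rounded against its threshold gives H 3, F 5, C 5 (total 13).

H 3, F 5, C 5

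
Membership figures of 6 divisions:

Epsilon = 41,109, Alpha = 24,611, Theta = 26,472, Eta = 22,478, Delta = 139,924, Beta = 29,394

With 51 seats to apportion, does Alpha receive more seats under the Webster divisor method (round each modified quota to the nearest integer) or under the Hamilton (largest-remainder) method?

Webster: Epsilon 7, Alpha 4, Theta 5, Eta 4, Delta 26, Beta 5.
Hamilton: Epsilon 7, Alpha 5, Theta 5, Eta 4, Delta 25, Beta 5.
Alpha gets 4 under Webster and 5 under Hamilton.

Hamilton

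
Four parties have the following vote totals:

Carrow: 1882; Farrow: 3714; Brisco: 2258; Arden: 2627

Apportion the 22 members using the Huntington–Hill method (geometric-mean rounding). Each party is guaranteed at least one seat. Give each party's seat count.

With divisor 488: modified quotas Carrow 3.857, Farrow 7.611, Brisco 4.627, Arden 5.383.
Geometric-mean thresholds: Carrow √(3·4)=3.464, Farrow √(7·8)=7.483, Brisco √(4·5)=4.472, Arden √(5·6)=5.477.
Each quota rounded against its threshold gives Carrow 4, Farrow 8, Brisco 5, Arden 5 (total 22).

Carrow 4; Farrow 8; Brisco 5; Arden 5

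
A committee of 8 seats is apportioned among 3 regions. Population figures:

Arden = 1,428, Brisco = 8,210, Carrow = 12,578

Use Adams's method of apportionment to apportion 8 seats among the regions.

Standard divisor 22216/8 ≈ 2777; standard quotas: Arden 0.514, Brisco 2.956, Carrow 4.529.
Rounding up gives 1, 3, 5 = 9 seats, so the divisor must be adjusted.
With modified divisor 3600: modified quotas Arden 0.397, Brisco 2.281, Carrow 3.494.
Rounding up: Arden 1, Brisco 3, Carrow 4 (total 8).

Arden: 1, Brisco: 3, Carrow: 4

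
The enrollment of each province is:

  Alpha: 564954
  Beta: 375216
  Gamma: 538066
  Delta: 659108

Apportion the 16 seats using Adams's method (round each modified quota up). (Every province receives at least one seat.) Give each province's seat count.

Alpha=4; Beta=3; Gamma=4; Delta=5

Standard divisor 2137344/16 ≈ 133584; standard quotas: Alpha 4.229, Beta 2.809, Gamma 4.028, Delta 4.934.
Rounding up gives 5, 3, 5, 5 = 18 seats, so the divisor must be adjusted.
With modified divisor 153000: modified quotas Alpha 3.693, Beta 2.452, Gamma 3.517, Delta 4.308.
Rounding up: Alpha 4, Beta 3, Gamma 4, Delta 5 (total 16).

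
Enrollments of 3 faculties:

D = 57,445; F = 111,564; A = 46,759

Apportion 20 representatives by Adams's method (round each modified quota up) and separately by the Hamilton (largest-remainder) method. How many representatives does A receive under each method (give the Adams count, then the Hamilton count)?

Adams: D 5, F 10, A 5.
Hamilton: D 5, F 11, A 4.
A gets 5 under Adams and 4 under Hamilton.

5 and 4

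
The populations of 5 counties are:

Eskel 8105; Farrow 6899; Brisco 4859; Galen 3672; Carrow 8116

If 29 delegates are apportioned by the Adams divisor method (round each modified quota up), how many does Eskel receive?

7

Standard divisor 31651/29 ≈ 1091.414; standard quotas: Eskel 7.426, Farrow 6.321, Brisco 4.452, Galen 3.364, Carrow 7.436.
Rounding up gives 8, 7, 5, 4, 8 = 32 seats, so the divisor must be adjusted.
With modified divisor 1200: modified quotas Eskel 6.754, Farrow 5.749, Brisco 4.049, Galen 3.060, Carrow 6.763.
Rounding up: Eskel 7, Farrow 6, Brisco 5, Galen 4, Carrow 7 (total 29).
Eskel receives 7.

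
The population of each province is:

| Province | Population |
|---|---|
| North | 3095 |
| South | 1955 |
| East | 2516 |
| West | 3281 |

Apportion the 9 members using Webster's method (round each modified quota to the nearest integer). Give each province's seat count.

Standard divisor 10847/9 ≈ 1205.222; standard quotas: North 2.568, South 1.622, East 2.088, West 2.722.
Rounding to the nearest integer gives 3, 2, 2, 3 = 10 seats, so the divisor must be adjusted.
With modified divisor 1270: modified quotas North 2.437, South 1.539, East 1.981, West 2.583.
Rounding to the nearest integer: North 2, South 2, East 2, West 3 (total 9).

North: 2; South: 2; East: 2; West: 3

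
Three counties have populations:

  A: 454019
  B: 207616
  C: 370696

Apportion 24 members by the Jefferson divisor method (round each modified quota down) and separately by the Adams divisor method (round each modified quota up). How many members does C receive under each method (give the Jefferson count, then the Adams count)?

8 and 9

Jefferson: A 11, B 5, C 8.
Adams: A 10, B 5, C 9.
C gets 8 under Jefferson and 9 under Adams.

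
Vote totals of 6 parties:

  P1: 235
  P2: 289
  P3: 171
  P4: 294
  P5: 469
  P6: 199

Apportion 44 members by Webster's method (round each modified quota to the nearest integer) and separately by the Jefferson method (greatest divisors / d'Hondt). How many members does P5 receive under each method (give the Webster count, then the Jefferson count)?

12 and 13

Webster: P1 6, P2 8, P3 5, P4 8, P5 12, P6 5.
Jefferson: P1 6, P2 8, P3 4, P4 8, P5 13, P6 5.
P5 gets 12 under Webster and 13 under Jefferson.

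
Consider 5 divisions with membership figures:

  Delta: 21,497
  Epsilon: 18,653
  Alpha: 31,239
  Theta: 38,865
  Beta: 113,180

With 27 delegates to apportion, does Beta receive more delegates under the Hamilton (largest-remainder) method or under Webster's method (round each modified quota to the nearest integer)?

Hamilton

Hamilton: Delta 2, Epsilon 2, Alpha 4, Theta 5, Beta 14.
Webster: Delta 3, Epsilon 2, Alpha 4, Theta 5, Beta 13.
Beta gets 14 under Hamilton and 13 under Webster.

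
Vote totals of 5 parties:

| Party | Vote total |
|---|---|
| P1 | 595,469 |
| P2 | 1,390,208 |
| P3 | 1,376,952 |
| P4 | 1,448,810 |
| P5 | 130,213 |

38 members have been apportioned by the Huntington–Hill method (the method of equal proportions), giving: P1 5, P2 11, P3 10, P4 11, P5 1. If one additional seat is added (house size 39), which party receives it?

Priority for the next seat is population ÷ (√(s·(s+1))).
Priorities: P1 108717.268, P2 121002.075, P3 131287.222, P4 126102.724, P5 92074.495.
Highest priority: P3.

P3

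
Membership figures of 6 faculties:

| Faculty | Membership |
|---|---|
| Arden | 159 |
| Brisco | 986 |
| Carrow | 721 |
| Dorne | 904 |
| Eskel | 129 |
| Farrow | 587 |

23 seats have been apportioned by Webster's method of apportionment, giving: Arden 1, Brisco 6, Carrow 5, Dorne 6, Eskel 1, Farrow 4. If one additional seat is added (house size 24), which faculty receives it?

Priority for the next seat is population ÷ (current seats + 0.5).
Priorities: Arden 106.000, Brisco 151.692, Carrow 131.091, Dorne 139.077, Eskel 86.000, Farrow 130.444.
Highest priority: Brisco.

Brisco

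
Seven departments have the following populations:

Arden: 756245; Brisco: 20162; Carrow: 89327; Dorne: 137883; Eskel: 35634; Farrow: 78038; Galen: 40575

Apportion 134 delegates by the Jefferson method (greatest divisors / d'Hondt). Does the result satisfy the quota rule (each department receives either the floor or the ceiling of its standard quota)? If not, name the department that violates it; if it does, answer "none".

Arden

Standard quotas: Arden 87.520, Brisco 2.333, Carrow 10.338, Dorne 15.957, Eskel 4.124, Farrow 9.031, Galen 4.696.
Jefferson allocation: Arden 89, Brisco 2, Carrow 10, Dorne 16, Eskel 4, Farrow 9, Galen 4.
Arden has quota 87.520 (lower 87, upper 88) but receives 89 — outside the quota interval.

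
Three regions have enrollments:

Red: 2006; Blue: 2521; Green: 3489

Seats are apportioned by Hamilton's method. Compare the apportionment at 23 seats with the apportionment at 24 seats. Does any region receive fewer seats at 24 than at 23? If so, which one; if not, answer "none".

At 23 seats: Red 6, Blue 7, Green 10.
At 24 seats: Red 6, Blue 8, Green 10.
No region's allocation decreased.

none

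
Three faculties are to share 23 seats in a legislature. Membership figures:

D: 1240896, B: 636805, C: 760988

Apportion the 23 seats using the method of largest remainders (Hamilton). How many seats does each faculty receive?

D 11, B 5, C 7

The standard divisor is 2638689/23 ≈ 114725.609.
Standard quotas: D 10.8162, B 5.5507, C 6.6331.
Lower quotas: D 10, B 5, C 6 (sum 21, leaving 2 seats).
Remainders in descending order: D 0.8162, C 0.6331, B 0.5507.
Largest remainders: D, C receive the extra seats.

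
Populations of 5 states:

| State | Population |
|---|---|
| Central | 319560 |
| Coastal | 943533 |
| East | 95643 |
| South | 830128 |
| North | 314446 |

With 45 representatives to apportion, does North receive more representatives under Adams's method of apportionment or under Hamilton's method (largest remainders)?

Adams

Adams: Central 6, Coastal 16, East 2, South 15, North 6.
Hamilton: Central 6, Coastal 17, East 2, South 15, North 5.
North gets 6 under Adams and 5 under Hamilton.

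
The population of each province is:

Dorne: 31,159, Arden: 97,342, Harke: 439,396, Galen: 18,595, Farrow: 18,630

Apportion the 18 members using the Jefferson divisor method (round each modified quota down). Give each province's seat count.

Standard divisor 605122/18 ≈ 33617.889; standard quotas: Dorne 0.927, Arden 2.896, Harke 13.070, Galen 0.553, Farrow 0.554.
Rounding down gives 0, 2, 13, 0, 0 = 15 seats, so the divisor must be adjusted.
With modified divisor 30200: modified quotas Dorne 1.032, Arden 3.223, Harke 14.550, Galen 0.616, Farrow 0.617.
Rounding down: Dorne 1, Arden 3, Harke 14, Galen 0, Farrow 0 (total 18).

Dorne=1, Arden=3, Harke=14, Galen=0, Farrow=0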